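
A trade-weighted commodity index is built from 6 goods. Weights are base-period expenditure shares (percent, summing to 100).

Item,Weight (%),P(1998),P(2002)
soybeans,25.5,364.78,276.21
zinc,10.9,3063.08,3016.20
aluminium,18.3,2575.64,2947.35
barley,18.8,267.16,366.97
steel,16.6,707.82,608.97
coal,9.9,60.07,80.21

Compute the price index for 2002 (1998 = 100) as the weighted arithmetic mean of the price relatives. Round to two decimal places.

104.31

soybeans: 25.5 × (276.21/364.78) = 25.5 × 0.757196 = 19.3085
zinc: 10.9 × (3016.20/3063.08) = 10.9 × 0.984695 = 10.7332
aluminium: 18.3 × (2947.35/2575.64) = 18.3 × 1.144318 = 20.9410
barley: 18.8 × (366.97/267.16) = 18.8 × 1.373596 = 25.8236
steel: 16.6 × (608.97/707.82) = 16.6 × 0.860346 = 14.2817
coal: 9.9 × (80.21/60.07) = 9.9 × 1.335276 = 13.2192
Index = Σ wᵢ·(p₁ᵢ/p₀ᵢ) = 19.3085 + 10.7332 + 20.9410 + 25.8236 + 14.2817 + 13.2192 = 104.3073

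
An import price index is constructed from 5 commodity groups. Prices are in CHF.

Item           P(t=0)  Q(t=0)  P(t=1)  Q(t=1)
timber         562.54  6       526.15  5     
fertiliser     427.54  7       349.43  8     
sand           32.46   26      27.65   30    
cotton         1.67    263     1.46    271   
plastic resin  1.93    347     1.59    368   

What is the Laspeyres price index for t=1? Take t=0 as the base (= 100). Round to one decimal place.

87.2

Laspeyres price index uses base-period quantities as weights.
ΣP(t=1)·Q(t=0) = 526.15×6 + 349.43×7 + 27.65×26 + 1.46×263 + 1.59×347 = 3156.9 + 2446.01 + 718.9 + 383.98 + 551.73 = 7257.52
ΣP(t=0)·Q(t=0) = 562.54×6 + 427.54×7 + 32.46×26 + 1.67×263 + 1.93×347 = 3375.24 + 2992.78 + 843.96 + 439.21 + 669.71 = 8320.9
Index = 7257.52 / 8320.9 × 100 = 87.2204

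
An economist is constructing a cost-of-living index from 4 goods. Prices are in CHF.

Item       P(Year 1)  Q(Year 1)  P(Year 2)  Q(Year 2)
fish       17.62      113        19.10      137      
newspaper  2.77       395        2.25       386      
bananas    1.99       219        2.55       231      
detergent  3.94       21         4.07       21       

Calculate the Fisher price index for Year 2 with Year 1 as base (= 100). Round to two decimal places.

Laspeyres component (base-period weights):
ΣP(Year 2)Q(Year 1) = 19.10×113 + 2.25×395 + 2.55×219 + 4.07×21 = 2158.3 + 888.75 + 558.45 + 85.47 = 3690.97
ΣP(Year 1)Q(Year 1) = 17.62×113 + 2.77×395 + 1.99×219 + 3.94×21 = 1991.06 + 1094.15 + 435.81 + 82.74 = 3603.76
L = 3690.97 / 3603.76 × 100 = 102.4200
Paasche component (current-period weights):
ΣP(Year 2)Q(Year 2) = 19.10×137 + 2.25×386 + 2.55×231 + 4.07×21 = 2616.7 + 868.5 + 589.05 + 85.47 = 4159.72
ΣP(Year 1)Q(Year 2) = 17.62×137 + 2.77×386 + 1.99×231 + 3.94×21 = 2413.94 + 1069.22 + 459.69 + 82.74 = 4025.59
P = 4159.72 / 4025.59 × 100 = 103.3319
Fisher = √(L × P) = √(102.4200 × 103.3319) = 102.8749

102.87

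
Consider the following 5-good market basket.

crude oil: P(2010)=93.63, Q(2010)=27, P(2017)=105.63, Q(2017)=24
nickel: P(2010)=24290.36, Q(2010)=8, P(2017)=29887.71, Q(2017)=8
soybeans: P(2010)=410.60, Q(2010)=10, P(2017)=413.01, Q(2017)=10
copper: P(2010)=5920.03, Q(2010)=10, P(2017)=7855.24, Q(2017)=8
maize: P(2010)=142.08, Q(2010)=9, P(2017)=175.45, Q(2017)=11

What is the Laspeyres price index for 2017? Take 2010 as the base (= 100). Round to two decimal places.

Laspeyres price index uses base-period quantities as weights.
ΣP(2017)·Q(2010) = 105.63×27 + 29887.71×8 + 413.01×10 + 7855.24×10 + 175.45×9 = 2852.01 + 239101.68 + 4130.1 + 78552.4 + 1579.05 = 326215.24
ΣP(2010)·Q(2010) = 93.63×27 + 24290.36×8 + 410.60×10 + 5920.03×10 + 142.08×9 = 2528.01 + 194322.88 + 4106 + 59200.3 + 1278.72 = 261435.91
Index = 326215.24 / 261435.91 × 100 = 124.7783

124.78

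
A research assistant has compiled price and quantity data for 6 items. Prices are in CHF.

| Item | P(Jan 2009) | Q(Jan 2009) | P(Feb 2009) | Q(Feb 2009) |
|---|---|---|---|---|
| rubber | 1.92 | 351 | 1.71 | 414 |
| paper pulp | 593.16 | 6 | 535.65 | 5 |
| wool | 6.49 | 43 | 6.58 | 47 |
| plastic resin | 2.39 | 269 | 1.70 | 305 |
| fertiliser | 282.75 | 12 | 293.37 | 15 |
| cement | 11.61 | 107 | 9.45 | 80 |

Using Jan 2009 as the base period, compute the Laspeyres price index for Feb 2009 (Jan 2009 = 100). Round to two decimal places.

Laspeyres price index uses base-period quantities as weights.
ΣP(Feb 2009)·Q(Jan 2009) = 1.71×351 + 535.65×6 + 6.58×43 + 1.70×269 + 293.37×12 + 9.45×107 = 600.21 + 3213.9 + 282.94 + 457.3 + 3520.44 + 1011.15 = 9085.94
ΣP(Jan 2009)·Q(Jan 2009) = 1.92×351 + 593.16×6 + 6.49×43 + 2.39×269 + 282.75×12 + 11.61×107 = 673.92 + 3558.96 + 279.07 + 642.91 + 3393 + 1242.27 = 9790.13
Index = 9085.94 / 9790.13 × 100 = 92.8071

92.81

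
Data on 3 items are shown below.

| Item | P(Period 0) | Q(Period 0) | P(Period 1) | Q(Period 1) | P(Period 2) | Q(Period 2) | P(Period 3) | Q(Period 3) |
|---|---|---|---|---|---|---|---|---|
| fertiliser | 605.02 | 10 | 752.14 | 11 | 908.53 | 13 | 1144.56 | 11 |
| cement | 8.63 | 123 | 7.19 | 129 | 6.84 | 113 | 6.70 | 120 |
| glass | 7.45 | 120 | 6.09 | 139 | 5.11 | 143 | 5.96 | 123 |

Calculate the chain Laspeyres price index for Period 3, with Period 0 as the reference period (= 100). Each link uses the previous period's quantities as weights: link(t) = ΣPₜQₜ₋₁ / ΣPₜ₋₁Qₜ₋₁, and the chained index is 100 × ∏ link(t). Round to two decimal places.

162.98

Link Period 0→Period 1:
ΣP(Period 1)Q(Period 0) = 752.14×10 + 7.19×123 + 6.09×120 = 7521.4 + 884.37 + 730.8 = 9136.57
ΣP(Period 0)Q(Period 0) = 605.02×10 + 8.63×123 + 7.45×120 = 6050.2 + 1061.49 + 894 = 8005.69
link = 9136.57/8005.69 = 1.141260
Link Period 1→Period 2:
ΣP(Period 2)Q(Period 1) = 908.53×11 + 6.84×129 + 5.11×139 = 9993.83 + 882.36 + 710.29 = 11586.48
ΣP(Period 1)Q(Period 1) = 752.14×11 + 7.19×129 + 6.09×139 = 8273.54 + 927.51 + 846.51 = 10047.56
link = 11586.48/10047.56 = 1.153164
Link Period 2→Period 3:
ΣP(Period 3)Q(Period 2) = 1144.56×13 + 6.70×113 + 5.96×143 = 14879.28 + 757.1 + 852.28 = 16488.66
ΣP(Period 2)Q(Period 2) = 908.53×13 + 6.84×113 + 5.11×143 = 11810.89 + 772.92 + 730.73 = 13314.54
link = 16488.66/13314.54 = 1.238395
Chained index = 100 × 1.141260 × 1.153164 × 1.238395 = 162.9801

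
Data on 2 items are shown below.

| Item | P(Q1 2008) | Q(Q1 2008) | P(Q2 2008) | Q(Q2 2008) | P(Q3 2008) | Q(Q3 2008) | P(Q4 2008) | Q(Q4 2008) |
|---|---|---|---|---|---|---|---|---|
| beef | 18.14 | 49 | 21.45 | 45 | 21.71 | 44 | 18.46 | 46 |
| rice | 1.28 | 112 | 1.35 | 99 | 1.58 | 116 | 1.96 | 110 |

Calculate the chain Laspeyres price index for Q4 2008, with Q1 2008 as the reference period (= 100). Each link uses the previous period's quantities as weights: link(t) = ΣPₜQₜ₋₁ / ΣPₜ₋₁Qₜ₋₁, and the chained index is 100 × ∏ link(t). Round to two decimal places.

Link Q1 2008→Q2 2008:
ΣP(Q2 2008)Q(Q1 2008) = 21.45×49 + 1.35×112 = 1051.05 + 151.2 = 1202.25
ΣP(Q1 2008)Q(Q1 2008) = 18.14×49 + 1.28×112 = 888.86 + 143.36 = 1032.22
link = 1202.25/1032.22 = 1.164723
Link Q2 2008→Q3 2008:
ΣP(Q3 2008)Q(Q2 2008) = 21.71×45 + 1.58×99 = 976.95 + 156.42 = 1133.37
ΣP(Q2 2008)Q(Q2 2008) = 21.45×45 + 1.35×99 = 965.25 + 133.65 = 1098.9
link = 1133.37/1098.9 = 1.031368
Link Q3 2008→Q4 2008:
ΣP(Q4 2008)Q(Q3 2008) = 18.46×44 + 1.96×116 = 812.24 + 227.36 = 1039.6
ΣP(Q3 2008)Q(Q3 2008) = 21.71×44 + 1.58×116 = 955.24 + 183.28 = 1138.52
link = 1039.6/1138.52 = 0.913115
Chained index = 100 × 1.164723 × 1.031368 × 0.913115 = 109.6886

109.69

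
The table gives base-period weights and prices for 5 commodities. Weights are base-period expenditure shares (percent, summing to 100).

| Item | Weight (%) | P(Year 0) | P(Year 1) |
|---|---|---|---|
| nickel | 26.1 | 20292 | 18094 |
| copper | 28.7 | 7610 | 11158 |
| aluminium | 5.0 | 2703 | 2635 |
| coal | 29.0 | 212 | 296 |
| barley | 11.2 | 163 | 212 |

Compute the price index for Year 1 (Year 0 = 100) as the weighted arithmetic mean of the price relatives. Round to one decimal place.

nickel: 26.1 × (18094/20292) = 26.1 × 0.891681 = 23.2729
copper: 28.7 × (11158/7610) = 28.7 × 1.466229 = 42.0808
aluminium: 5.0 × (2635/2703) = 5.0 × 0.974843 = 4.8742
coal: 29.0 × (296/212) = 29.0 × 1.396226 = 40.4906
barley: 11.2 × (212/163) = 11.2 × 1.300613 = 14.5669
Index = Σ wᵢ·(p₁ᵢ/p₀ᵢ) = 23.2729 + 42.0808 + 4.8742 + 40.4906 + 14.5669 = 125.2853

125.3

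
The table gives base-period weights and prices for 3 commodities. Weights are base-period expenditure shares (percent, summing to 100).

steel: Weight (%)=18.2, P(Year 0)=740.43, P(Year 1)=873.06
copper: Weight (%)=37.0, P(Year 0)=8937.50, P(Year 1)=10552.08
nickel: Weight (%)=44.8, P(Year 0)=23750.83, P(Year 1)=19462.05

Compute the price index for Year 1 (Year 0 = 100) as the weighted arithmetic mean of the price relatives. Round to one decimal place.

steel: 18.2 × (873.06/740.43) = 18.2 × 1.179126 = 21.4601
copper: 37.0 × (10552.08/8937.50) = 37.0 × 1.180652 = 43.6841
nickel: 44.8 × (19462.05/23750.83) = 44.8 × 0.819426 = 36.7103
Index = Σ wᵢ·(p₁ᵢ/p₀ᵢ) = 21.4601 + 43.6841 + 36.7103 = 101.8545

101.9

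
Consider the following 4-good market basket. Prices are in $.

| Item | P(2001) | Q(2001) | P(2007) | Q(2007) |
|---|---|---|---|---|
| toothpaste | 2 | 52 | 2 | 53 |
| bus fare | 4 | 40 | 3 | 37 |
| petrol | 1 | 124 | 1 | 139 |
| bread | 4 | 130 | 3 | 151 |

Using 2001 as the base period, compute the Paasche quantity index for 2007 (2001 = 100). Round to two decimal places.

109.62

Paasche quantity index uses current-period prices as weights.
ΣP(2007)·Q(2007) = 2×53 + 3×37 + 1×139 + 3×151 = 106 + 111 + 139 + 453 = 809
ΣP(2007)·Q(2001) = 2×52 + 3×40 + 1×124 + 3×130 = 104 + 120 + 124 + 390 = 738
Index = 809 / 738 × 100 = 109.6206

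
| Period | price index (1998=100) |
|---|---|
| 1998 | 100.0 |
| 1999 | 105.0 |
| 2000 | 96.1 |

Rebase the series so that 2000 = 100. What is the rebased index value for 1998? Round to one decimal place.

Rebased(1998) = 100.0 / 96.1 × 100 = 104.0583

104.1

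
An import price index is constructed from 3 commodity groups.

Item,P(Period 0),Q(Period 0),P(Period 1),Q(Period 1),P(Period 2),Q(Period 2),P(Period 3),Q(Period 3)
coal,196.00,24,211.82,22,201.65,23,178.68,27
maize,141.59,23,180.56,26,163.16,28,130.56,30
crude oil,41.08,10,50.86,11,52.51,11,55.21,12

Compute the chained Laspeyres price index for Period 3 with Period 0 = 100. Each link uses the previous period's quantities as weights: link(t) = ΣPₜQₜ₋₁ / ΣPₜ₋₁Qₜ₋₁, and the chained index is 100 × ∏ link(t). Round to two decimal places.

93.01

Link Period 0→Period 1:
ΣP(Period 1)Q(Period 0) = 211.82×24 + 180.56×23 + 50.86×10 = 5083.68 + 4152.88 + 508.6 = 9745.16
ΣP(Period 0)Q(Period 0) = 196.00×24 + 141.59×23 + 41.08×10 = 4704 + 3256.57 + 410.8 = 8371.37
link = 9745.16/8371.37 = 1.164106
Link Period 1→Period 2:
ΣP(Period 2)Q(Period 1) = 201.65×22 + 163.16×26 + 52.51×11 = 4436.3 + 4242.16 + 577.61 = 9256.07
ΣP(Period 1)Q(Period 1) = 211.82×22 + 180.56×26 + 50.86×11 = 4660.04 + 4694.56 + 559.46 = 9914.06
link = 9256.07/9914.06 = 0.933631
Link Period 2→Period 3:
ΣP(Period 3)Q(Period 2) = 178.68×23 + 130.56×28 + 55.21×11 = 4109.64 + 3655.68 + 607.31 = 8372.63
ΣP(Period 2)Q(Period 2) = 201.65×23 + 163.16×28 + 52.51×11 = 4637.95 + 4568.48 + 577.61 = 9784.04
link = 8372.63/9784.04 = 0.855744
Chained index = 100 × 1.164106 × 0.933631 × 0.855744 = 93.0061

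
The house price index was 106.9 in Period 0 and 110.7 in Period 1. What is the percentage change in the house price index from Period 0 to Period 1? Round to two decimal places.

3.55%

Change = (110.7 − 106.9) / 106.9 × 100
       = 3.8 / 106.9 × 100 = 3.5547%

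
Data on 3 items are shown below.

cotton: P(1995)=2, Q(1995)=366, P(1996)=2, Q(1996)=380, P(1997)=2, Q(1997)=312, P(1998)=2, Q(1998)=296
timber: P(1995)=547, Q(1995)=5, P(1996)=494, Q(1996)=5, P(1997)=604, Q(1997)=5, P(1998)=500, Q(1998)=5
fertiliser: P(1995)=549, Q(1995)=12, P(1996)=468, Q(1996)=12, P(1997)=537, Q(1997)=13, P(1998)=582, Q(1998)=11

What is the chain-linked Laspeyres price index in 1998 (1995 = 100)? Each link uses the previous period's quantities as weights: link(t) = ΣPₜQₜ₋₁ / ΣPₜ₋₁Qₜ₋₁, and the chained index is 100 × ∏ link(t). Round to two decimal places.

Link 1995→1996:
ΣP(1996)Q(1995) = 2×366 + 494×5 + 468×12 = 732 + 2470 + 5616 = 8818
ΣP(1995)Q(1995) = 2×366 + 547×5 + 549×12 = 732 + 2735 + 6588 = 10055
link = 8818/10055 = 0.876977
Link 1996→1997:
ΣP(1997)Q(1996) = 2×380 + 604×5 + 537×12 = 760 + 3020 + 6444 = 10224
ΣP(1996)Q(1996) = 2×380 + 494×5 + 468×12 = 760 + 2470 + 5616 = 8846
link = 10224/8846 = 1.155777
Link 1997→1998:
ΣP(1998)Q(1997) = 2×312 + 500×5 + 582×13 = 624 + 2500 + 7566 = 10690
ΣP(1997)Q(1997) = 2×312 + 604×5 + 537×13 = 624 + 3020 + 6981 = 10625
link = 10690/10625 = 1.006118
Chained index = 100 × 0.876977 × 1.155777 × 1.006118 = 101.9790

101.98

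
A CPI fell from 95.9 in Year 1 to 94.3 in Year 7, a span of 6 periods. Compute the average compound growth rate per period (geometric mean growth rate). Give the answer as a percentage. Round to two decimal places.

-0.28%

Growth factor = (94.3/95.9)^(1/6) = (0.983316)^(1/6) = 0.997200
Growth rate = 0.997200 − 1 = -0.002800 = -0.2800%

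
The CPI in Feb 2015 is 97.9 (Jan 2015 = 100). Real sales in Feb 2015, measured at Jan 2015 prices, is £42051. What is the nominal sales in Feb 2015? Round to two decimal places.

Nominal = Real × (Index/100) = 42051 × (97.9/100)
        = 42051 × 0.979 = 41167.9290

41167.93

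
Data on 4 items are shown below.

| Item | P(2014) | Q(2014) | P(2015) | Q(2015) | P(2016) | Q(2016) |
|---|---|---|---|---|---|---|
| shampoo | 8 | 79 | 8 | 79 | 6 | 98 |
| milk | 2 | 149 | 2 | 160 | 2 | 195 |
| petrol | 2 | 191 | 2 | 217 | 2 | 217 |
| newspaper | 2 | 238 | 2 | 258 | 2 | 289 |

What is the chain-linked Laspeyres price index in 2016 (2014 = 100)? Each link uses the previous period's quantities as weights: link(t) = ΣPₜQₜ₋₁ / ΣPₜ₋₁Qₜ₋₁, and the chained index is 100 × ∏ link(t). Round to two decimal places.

Link 2014→2015:
ΣP(2015)Q(2014) = 8×79 + 2×149 + 2×191 + 2×238 = 632 + 298 + 382 + 476 = 1788
ΣP(2014)Q(2014) = 8×79 + 2×149 + 2×191 + 2×238 = 632 + 298 + 382 + 476 = 1788
link = 1788/1788 = 1.000000
Link 2015→2016:
ΣP(2016)Q(2015) = 6×79 + 2×160 + 2×217 + 2×258 = 474 + 320 + 434 + 516 = 1744
ΣP(2015)Q(2015) = 8×79 + 2×160 + 2×217 + 2×258 = 632 + 320 + 434 + 516 = 1902
link = 1744/1902 = 0.916930
Chained index = 100 × 1.000000 × 0.916930 = 91.6930

91.69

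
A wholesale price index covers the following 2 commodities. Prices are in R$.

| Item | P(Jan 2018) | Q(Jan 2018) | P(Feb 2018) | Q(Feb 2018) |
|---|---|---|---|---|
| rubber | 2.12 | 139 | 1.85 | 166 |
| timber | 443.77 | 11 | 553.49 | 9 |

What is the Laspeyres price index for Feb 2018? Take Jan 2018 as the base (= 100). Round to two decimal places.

122.59

Laspeyres price index uses base-period quantities as weights.
ΣP(Feb 2018)·Q(Jan 2018) = 1.85×139 + 553.49×11 = 257.15 + 6088.39 = 6345.54
ΣP(Jan 2018)·Q(Jan 2018) = 2.12×139 + 443.77×11 = 294.68 + 4881.47 = 5176.15
Index = 6345.54 / 5176.15 × 100 = 122.5919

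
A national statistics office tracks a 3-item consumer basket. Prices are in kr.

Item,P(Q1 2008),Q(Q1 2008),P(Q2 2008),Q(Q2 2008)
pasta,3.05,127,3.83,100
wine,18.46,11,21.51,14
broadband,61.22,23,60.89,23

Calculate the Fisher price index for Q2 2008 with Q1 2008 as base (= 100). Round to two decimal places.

106.00

Laspeyres component (base-period weights):
ΣP(Q2 2008)Q(Q1 2008) = 3.83×127 + 21.51×11 + 60.89×23 = 486.41 + 236.61 + 1400.47 = 2123.49
ΣP(Q1 2008)Q(Q1 2008) = 3.05×127 + 18.46×11 + 61.22×23 = 387.35 + 203.06 + 1408.06 = 1998.47
L = 2123.49 / 1998.47 × 100 = 106.2558
Paasche component (current-period weights):
ΣP(Q2 2008)Q(Q2 2008) = 3.83×100 + 21.51×14 + 60.89×23 = 383 + 301.14 + 1400.47 = 2084.61
ΣP(Q1 2008)Q(Q2 2008) = 3.05×100 + 18.46×14 + 61.22×23 = 305 + 258.44 + 1408.06 = 1971.5
P = 2084.61 / 1971.5 × 100 = 105.7373
Fisher = √(L × P) = √(106.2558 × 105.7373) = 105.9962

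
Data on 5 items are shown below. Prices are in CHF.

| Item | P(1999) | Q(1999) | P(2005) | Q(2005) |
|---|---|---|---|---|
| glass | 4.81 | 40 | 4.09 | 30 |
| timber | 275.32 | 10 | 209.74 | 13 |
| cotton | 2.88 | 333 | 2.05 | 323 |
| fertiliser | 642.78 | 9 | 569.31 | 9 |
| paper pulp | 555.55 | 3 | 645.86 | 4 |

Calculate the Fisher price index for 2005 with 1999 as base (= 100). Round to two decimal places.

88.35

Laspeyres component (base-period weights):
ΣP(2005)Q(1999) = 4.09×40 + 209.74×10 + 2.05×333 + 569.31×9 + 645.86×3 = 163.6 + 2097.4 + 682.65 + 5123.79 + 1937.58 = 10005.02
ΣP(1999)Q(1999) = 4.81×40 + 275.32×10 + 2.88×333 + 642.78×9 + 555.55×3 = 192.4 + 2753.2 + 959.04 + 5785.02 + 1666.65 = 11356.31
L = 10005.02 / 11356.31 × 100 = 88.1010
Paasche component (current-period weights):
ΣP(2005)Q(2005) = 4.09×30 + 209.74×13 + 2.05×323 + 569.31×9 + 645.86×4 = 122.7 + 2726.62 + 662.15 + 5123.79 + 2583.44 = 11218.7
ΣP(1999)Q(2005) = 4.81×30 + 275.32×13 + 2.88×323 + 642.78×9 + 555.55×4 = 144.3 + 3579.16 + 930.24 + 5785.02 + 2222.2 = 12660.92
P = 11218.7 / 12660.92 × 100 = 88.6089
Fisher = √(L × P) = √(88.1010 × 88.6089) = 88.3546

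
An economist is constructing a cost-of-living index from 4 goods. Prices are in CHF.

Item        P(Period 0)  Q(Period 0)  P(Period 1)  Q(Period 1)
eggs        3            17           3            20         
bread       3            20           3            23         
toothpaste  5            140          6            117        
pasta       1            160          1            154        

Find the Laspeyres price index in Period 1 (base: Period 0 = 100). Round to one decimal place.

114.4

Laspeyres price index uses base-period quantities as weights.
ΣP(Period 1)·Q(Period 0) = 3×17 + 3×20 + 6×140 + 1×160 = 51 + 60 + 840 + 160 = 1111
ΣP(Period 0)·Q(Period 0) = 3×17 + 3×20 + 5×140 + 1×160 = 51 + 60 + 700 + 160 = 971
Index = 1111 / 971 × 100 = 114.4181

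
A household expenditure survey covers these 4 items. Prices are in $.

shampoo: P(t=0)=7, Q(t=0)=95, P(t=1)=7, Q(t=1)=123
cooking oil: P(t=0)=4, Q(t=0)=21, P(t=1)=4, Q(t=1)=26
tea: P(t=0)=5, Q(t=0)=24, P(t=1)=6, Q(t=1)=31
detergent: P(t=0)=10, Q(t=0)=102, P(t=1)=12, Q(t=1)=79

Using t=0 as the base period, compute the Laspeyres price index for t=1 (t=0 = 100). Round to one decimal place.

Laspeyres price index uses base-period quantities as weights.
ΣP(t=1)·Q(t=0) = 7×95 + 4×21 + 6×24 + 12×102 = 665 + 84 + 144 + 1224 = 2117
ΣP(t=0)·Q(t=0) = 7×95 + 4×21 + 5×24 + 10×102 = 665 + 84 + 120 + 1020 = 1889
Index = 2117 / 1889 × 100 = 112.0699

112.1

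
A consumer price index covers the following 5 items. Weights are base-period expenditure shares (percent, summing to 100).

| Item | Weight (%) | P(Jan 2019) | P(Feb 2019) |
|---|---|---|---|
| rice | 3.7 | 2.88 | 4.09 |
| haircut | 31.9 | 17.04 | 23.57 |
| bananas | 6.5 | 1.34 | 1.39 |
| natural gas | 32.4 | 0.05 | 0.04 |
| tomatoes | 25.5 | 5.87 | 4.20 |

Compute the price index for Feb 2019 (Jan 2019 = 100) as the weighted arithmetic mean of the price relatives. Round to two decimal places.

rice: 3.7 × (4.09/2.88) = 3.7 × 1.420139 = 5.2545
haircut: 31.9 × (23.57/17.04) = 31.9 × 1.383216 = 44.1246
bananas: 6.5 × (1.39/1.34) = 6.5 × 1.037313 = 6.7425
natural gas: 32.4 × (0.04/0.05) = 32.4 × 0.800000 = 25.9200
tomatoes: 25.5 × (4.20/5.87) = 25.5 × 0.715503 = 18.2453
Index = Σ wᵢ·(p₁ᵢ/p₀ᵢ) = 5.2545 + 44.1246 + 6.7425 + 25.9200 + 18.2453 = 100.2870

100.29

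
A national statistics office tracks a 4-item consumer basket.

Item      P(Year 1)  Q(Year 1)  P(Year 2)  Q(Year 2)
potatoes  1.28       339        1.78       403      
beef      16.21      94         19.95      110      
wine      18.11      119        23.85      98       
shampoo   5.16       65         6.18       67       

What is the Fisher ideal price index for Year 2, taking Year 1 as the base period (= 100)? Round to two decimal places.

128.35

Laspeyres component (base-period weights):
ΣP(Year 2)Q(Year 1) = 1.78×339 + 19.95×94 + 23.85×119 + 6.18×65 = 603.42 + 1875.3 + 2838.15 + 401.7 = 5718.57
ΣP(Year 1)Q(Year 1) = 1.28×339 + 16.21×94 + 18.11×119 + 5.16×65 = 433.92 + 1523.74 + 2155.09 + 335.4 = 4448.15
L = 5718.57 / 4448.15 × 100 = 128.5606
Paasche component (current-period weights):
ΣP(Year 2)Q(Year 2) = 1.78×403 + 19.95×110 + 23.85×98 + 6.18×67 = 717.34 + 2194.5 + 2337.3 + 414.06 = 5663.2
ΣP(Year 1)Q(Year 2) = 1.28×403 + 16.21×110 + 18.11×98 + 5.16×67 = 515.84 + 1783.1 + 1774.78 + 345.72 = 4419.44
P = 5663.2 / 4419.44 × 100 = 128.1429
Fisher = √(L × P) = √(128.5606 × 128.1429) = 128.3516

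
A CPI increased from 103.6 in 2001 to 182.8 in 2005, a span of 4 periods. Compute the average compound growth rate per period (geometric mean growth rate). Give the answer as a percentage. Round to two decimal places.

Growth factor = (182.8/103.6)^(1/4) = (1.764479)^(1/4) = 1.152535
Growth rate = 1.152535 − 1 = 0.152535 = 15.2535%

15.25%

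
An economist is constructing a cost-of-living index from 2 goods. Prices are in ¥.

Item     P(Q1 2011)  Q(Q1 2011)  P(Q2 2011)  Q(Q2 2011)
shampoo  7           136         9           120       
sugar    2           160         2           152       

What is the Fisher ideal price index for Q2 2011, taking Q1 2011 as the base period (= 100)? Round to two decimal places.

Laspeyres component (base-period weights):
ΣP(Q2 2011)Q(Q1 2011) = 9×136 + 2×160 = 1224 + 320 = 1544
ΣP(Q1 2011)Q(Q1 2011) = 7×136 + 2×160 = 952 + 320 = 1272
L = 1544 / 1272 × 100 = 121.3836
Paasche component (current-period weights):
ΣP(Q2 2011)Q(Q2 2011) = 9×120 + 2×152 = 1080 + 304 = 1384
ΣP(Q1 2011)Q(Q2 2011) = 7×120 + 2×152 = 840 + 304 = 1144
P = 1384 / 1144 × 100 = 120.9790
Fisher = √(L × P) = √(121.3836 × 120.9790) = 121.1812

121.18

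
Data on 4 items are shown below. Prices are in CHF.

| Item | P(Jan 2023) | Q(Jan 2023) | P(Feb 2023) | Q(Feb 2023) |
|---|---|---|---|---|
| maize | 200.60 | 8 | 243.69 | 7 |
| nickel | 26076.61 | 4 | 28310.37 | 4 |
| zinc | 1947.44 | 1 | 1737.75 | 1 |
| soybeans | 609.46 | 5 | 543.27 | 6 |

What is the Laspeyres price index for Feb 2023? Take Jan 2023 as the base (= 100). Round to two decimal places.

Laspeyres price index uses base-period quantities as weights.
ΣP(Feb 2023)·Q(Jan 2023) = 243.69×8 + 28310.37×4 + 1737.75×1 + 543.27×5 = 1949.52 + 113241.48 + 1737.75 + 2716.35 = 119645.1
ΣP(Jan 2023)·Q(Jan 2023) = 200.60×8 + 26076.61×4 + 1947.44×1 + 609.46×5 = 1604.8 + 104306.44 + 1947.44 + 3047.3 = 110905.98
Index = 119645.1 / 110905.98 × 100 = 107.8798

107.88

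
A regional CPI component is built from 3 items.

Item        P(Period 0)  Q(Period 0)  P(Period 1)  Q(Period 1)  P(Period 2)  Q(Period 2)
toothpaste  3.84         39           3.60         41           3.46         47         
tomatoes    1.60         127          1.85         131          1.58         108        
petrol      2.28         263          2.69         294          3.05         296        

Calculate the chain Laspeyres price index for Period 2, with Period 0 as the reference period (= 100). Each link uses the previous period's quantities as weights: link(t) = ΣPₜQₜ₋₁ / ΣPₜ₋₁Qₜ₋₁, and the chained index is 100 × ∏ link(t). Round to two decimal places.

Link Period 0→Period 1:
ΣP(Period 1)Q(Period 0) = 3.60×39 + 1.85×127 + 2.69×263 = 140.4 + 234.95 + 707.47 = 1082.82
ΣP(Period 0)Q(Period 0) = 3.84×39 + 1.60×127 + 2.28×263 = 149.76 + 203.2 + 599.64 = 952.6
link = 1082.82/952.6 = 1.136700
Link Period 1→Period 2:
ΣP(Period 2)Q(Period 1) = 3.46×41 + 1.58×131 + 3.05×294 = 141.86 + 206.98 + 896.7 = 1245.54
ΣP(Period 1)Q(Period 1) = 3.60×41 + 1.85×131 + 2.69×294 = 147.6 + 242.35 + 790.86 = 1180.81
link = 1245.54/1180.81 = 1.054818
Chained index = 100 × 1.136700 × 1.054818 = 119.9011

119.90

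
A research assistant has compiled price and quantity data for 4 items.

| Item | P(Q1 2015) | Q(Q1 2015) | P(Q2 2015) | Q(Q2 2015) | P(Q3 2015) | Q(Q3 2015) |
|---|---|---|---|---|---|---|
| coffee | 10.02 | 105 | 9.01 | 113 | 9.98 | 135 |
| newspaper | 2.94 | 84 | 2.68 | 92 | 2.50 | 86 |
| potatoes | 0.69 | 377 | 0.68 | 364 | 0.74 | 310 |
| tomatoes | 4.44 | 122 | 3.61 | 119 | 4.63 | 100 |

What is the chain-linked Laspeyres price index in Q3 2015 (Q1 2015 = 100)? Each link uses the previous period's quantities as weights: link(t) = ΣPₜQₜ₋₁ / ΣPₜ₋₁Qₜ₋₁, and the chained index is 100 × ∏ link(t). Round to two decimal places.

99.73

Link Q1 2015→Q2 2015:
ΣP(Q2 2015)Q(Q1 2015) = 9.01×105 + 2.68×84 + 0.68×377 + 3.61×122 = 946.05 + 225.12 + 256.36 + 440.42 = 1867.95
ΣP(Q1 2015)Q(Q1 2015) = 10.02×105 + 2.94×84 + 0.69×377 + 4.44×122 = 1052.1 + 246.96 + 260.13 + 541.68 = 2100.87
link = 1867.95/2100.87 = 0.889132
Link Q2 2015→Q3 2015:
ΣP(Q3 2015)Q(Q2 2015) = 9.98×113 + 2.50×92 + 0.74×364 + 4.63×119 = 1127.74 + 230 + 269.36 + 550.97 = 2178.07
ΣP(Q2 2015)Q(Q2 2015) = 9.01×113 + 2.68×92 + 0.68×364 + 3.61×119 = 1018.13 + 246.56 + 247.52 + 429.59 = 1941.8
link = 2178.07/1941.8 = 1.121676
Chained index = 100 × 0.889132 × 1.121676 = 99.7317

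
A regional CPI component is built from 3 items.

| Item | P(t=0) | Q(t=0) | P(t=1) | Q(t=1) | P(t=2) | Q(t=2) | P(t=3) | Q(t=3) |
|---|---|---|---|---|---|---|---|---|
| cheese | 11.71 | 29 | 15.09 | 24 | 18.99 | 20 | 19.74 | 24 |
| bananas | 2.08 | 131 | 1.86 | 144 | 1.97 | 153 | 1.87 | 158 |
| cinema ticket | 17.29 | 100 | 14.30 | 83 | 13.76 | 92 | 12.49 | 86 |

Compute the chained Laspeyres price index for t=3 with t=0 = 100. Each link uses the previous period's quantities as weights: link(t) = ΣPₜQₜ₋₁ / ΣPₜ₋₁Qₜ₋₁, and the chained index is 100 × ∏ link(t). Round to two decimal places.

87.77

Link t=0→t=1:
ΣP(t=1)Q(t=0) = 15.09×29 + 1.86×131 + 14.30×100 = 437.61 + 243.66 + 1430 = 2111.27
ΣP(t=0)Q(t=0) = 11.71×29 + 2.08×131 + 17.29×100 = 339.59 + 272.48 + 1729 = 2341.07
link = 2111.27/2341.07 = 0.901840
Link t=1→t=2:
ΣP(t=2)Q(t=1) = 18.99×24 + 1.97×144 + 13.76×83 = 455.76 + 283.68 + 1142.08 = 1881.52
ΣP(t=1)Q(t=1) = 15.09×24 + 1.86×144 + 14.30×83 = 362.16 + 267.84 + 1186.9 = 1816.9
link = 1881.52/1816.9 = 1.035566
Link t=2→t=3:
ΣP(t=3)Q(t=2) = 19.74×20 + 1.87×153 + 12.49×92 = 394.8 + 286.11 + 1149.08 = 1829.99
ΣP(t=2)Q(t=2) = 18.99×20 + 1.97×153 + 13.76×92 = 379.8 + 301.41 + 1265.92 = 1947.13
link = 1829.99/1947.13 = 0.939840
Chained index = 100 × 0.901840 × 1.035566 × 0.939840 = 87.7730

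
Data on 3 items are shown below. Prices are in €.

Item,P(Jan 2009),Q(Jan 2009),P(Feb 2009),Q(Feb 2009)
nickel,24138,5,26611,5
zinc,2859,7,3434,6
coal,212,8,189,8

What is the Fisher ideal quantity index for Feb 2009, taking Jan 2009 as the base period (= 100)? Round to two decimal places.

97.91

Laspeyres component (base-period weights):
ΣP(Jan 2009)Q(Feb 2009) = 24138×5 + 2859×6 + 212×8 = 120690 + 17154 + 1696 = 139540
ΣP(Jan 2009)Q(Jan 2009) = 24138×5 + 2859×7 + 212×8 = 120690 + 20013 + 1696 = 142399
L = 139540 / 142399 × 100 = 97.9923
Paasche component (current-period weights):
ΣP(Feb 2009)Q(Feb 2009) = 26611×5 + 3434×6 + 189×8 = 133055 + 20604 + 1512 = 155171
ΣP(Feb 2009)Q(Jan 2009) = 26611×5 + 3434×7 + 189×8 = 133055 + 24038 + 1512 = 158605
P = 155171 / 158605 × 100 = 97.8349
Fisher = √(L × P) = √(97.9923 × 97.8349) = 97.9135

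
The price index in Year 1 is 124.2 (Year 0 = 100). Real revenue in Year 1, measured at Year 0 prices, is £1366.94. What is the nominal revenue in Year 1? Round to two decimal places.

Nominal = Real × (Index/100) = 1366.94 × (124.2/100)
        = 1366.94 × 1.242 = 1697.7395

1697.74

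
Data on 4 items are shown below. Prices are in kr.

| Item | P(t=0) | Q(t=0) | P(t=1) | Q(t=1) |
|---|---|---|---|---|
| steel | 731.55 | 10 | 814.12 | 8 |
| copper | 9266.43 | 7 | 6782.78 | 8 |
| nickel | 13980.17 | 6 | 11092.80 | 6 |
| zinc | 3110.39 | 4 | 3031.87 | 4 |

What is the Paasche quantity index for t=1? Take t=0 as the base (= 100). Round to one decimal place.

Paasche quantity index uses current-period prices as weights.
ΣP(t=1)·Q(t=1) = 814.12×8 + 6782.78×8 + 11092.80×6 + 3031.87×4 = 6512.96 + 54262.24 + 66556.8 + 12127.48 = 139459.48
ΣP(t=1)·Q(t=0) = 814.12×10 + 6782.78×7 + 11092.80×6 + 3031.87×4 = 8141.2 + 47479.46 + 66556.8 + 12127.48 = 134304.94
Index = 139459.48 / 134304.94 × 100 = 103.8379

103.8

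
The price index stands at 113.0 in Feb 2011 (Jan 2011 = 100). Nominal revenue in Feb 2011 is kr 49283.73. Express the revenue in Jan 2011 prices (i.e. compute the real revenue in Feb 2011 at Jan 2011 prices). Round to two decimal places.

43613.92

Real = Nominal ÷ (Index/100) = 49283.73 ÷ (113.0/100)
     = 49283.73 ÷ 1.130 = 43613.9204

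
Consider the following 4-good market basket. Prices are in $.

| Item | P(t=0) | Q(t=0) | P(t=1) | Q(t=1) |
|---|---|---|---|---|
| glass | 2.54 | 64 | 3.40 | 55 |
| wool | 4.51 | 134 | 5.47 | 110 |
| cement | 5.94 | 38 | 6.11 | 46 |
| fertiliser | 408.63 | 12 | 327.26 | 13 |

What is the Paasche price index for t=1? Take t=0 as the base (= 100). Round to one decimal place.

Paasche price index uses current-period quantities as weights.
ΣP(t=1)·Q(t=1) = 3.40×55 + 5.47×110 + 6.11×46 + 327.26×13 = 187 + 601.7 + 281.06 + 4254.38 = 5324.14
ΣP(t=0)·Q(t=1) = 2.54×55 + 4.51×110 + 5.94×46 + 408.63×13 = 139.7 + 496.1 + 273.24 + 5312.19 = 6221.23
Index = 5324.14 / 6221.23 × 100 = 85.5802

85.6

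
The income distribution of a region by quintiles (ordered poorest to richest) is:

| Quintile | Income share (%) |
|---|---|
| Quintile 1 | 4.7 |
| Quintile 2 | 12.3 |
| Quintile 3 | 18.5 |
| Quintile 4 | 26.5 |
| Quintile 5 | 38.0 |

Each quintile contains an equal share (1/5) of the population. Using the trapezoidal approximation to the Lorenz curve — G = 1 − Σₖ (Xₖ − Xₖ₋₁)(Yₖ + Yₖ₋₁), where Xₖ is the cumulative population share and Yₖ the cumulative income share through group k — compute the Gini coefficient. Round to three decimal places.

0.323

Cumulative income shares Yₖ: 0.0470, 0.1700, 0.3550, 0.6200, 1.0000
Σ (Xₖ−Xₖ₋₁)(Yₖ+Yₖ₋₁) = (1/5)(0.0470+0.0000) + (1/5)(0.1700+0.0470) + (1/5)(0.3550+0.1700) + (1/5)(0.6200+0.3550) + (1/5)(1.0000+0.6200)
  = 0.0094 + 0.0434 + 0.1050 + 0.1950 + 0.3240 = 0.6768
G = 1 − 0.6768 = 0.3232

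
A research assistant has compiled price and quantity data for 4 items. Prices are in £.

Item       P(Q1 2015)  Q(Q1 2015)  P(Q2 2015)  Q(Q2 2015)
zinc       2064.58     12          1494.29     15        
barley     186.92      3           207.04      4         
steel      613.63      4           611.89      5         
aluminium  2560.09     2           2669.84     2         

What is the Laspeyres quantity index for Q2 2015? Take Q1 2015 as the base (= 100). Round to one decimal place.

121.3

Laspeyres quantity index uses base-period prices as weights.
ΣP(Q1 2015)·Q(Q2 2015) = 2064.58×15 + 186.92×4 + 613.63×5 + 2560.09×2 = 30968.7 + 747.68 + 3068.15 + 5120.18 = 39904.71
ΣP(Q1 2015)·Q(Q1 2015) = 2064.58×12 + 186.92×3 + 613.63×4 + 2560.09×2 = 24774.96 + 560.76 + 2454.52 + 5120.18 = 32910.42
Index = 39904.71 / 32910.42 × 100 = 121.2525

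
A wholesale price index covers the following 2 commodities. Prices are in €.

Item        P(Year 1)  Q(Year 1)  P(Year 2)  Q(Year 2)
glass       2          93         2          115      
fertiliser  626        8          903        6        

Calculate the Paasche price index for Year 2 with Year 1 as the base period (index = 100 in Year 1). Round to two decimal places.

141.70

Paasche price index uses current-period quantities as weights.
ΣP(Year 2)·Q(Year 2) = 2×115 + 903×6 = 230 + 5418 = 5648
ΣP(Year 1)·Q(Year 2) = 2×115 + 626×6 = 230 + 3756 = 3986
Index = 5648 / 3986 × 100 = 141.6959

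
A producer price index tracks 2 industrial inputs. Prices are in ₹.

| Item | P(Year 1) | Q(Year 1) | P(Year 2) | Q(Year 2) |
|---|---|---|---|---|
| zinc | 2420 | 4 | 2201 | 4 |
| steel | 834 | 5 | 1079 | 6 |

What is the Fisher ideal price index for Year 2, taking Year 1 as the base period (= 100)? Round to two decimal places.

Laspeyres component (base-period weights):
ΣP(Year 2)Q(Year 1) = 2201×4 + 1079×5 = 8804 + 5395 = 14199
ΣP(Year 1)Q(Year 1) = 2420×4 + 834×5 = 9680 + 4170 = 13850
L = 14199 / 13850 × 100 = 102.5199
Paasche component (current-period weights):
ΣP(Year 2)Q(Year 2) = 2201×4 + 1079×6 = 8804 + 6474 = 15278
ΣP(Year 1)Q(Year 2) = 2420×4 + 834×6 = 9680 + 5004 = 14684
P = 15278 / 14684 × 100 = 104.0452
Fisher = √(L × P) = √(102.5199 × 104.0452) = 103.2797

103.28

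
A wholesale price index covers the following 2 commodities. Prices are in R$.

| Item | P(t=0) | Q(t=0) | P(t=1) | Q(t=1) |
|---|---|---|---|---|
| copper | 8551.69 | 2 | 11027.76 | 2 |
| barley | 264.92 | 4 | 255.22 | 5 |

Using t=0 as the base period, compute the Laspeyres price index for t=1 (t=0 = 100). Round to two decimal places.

Laspeyres price index uses base-period quantities as weights.
ΣP(t=1)·Q(t=0) = 11027.76×2 + 255.22×4 = 22055.52 + 1020.88 = 23076.4
ΣP(t=0)·Q(t=0) = 8551.69×2 + 264.92×4 = 17103.38 + 1059.68 = 18163.06
Index = 23076.4 / 18163.06 × 100 = 127.0513

127.05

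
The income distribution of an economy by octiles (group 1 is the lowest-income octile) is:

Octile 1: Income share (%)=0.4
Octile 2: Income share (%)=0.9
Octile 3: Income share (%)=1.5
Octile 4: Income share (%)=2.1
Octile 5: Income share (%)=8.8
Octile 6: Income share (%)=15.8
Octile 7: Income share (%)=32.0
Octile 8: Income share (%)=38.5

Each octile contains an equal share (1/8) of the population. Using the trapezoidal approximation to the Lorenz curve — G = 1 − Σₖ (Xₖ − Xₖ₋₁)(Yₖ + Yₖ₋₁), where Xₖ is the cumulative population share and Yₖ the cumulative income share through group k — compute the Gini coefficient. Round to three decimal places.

0.590

Cumulative income shares Yₖ: 0.0040, 0.0130, 0.0280, 0.0490, 0.1370, 0.2950, 0.6150, 1.0000
Σ (Xₖ−Xₖ₋₁)(Yₖ+Yₖ₋₁) = (1/8)(0.0040+0.0000) + (1/8)(0.0130+0.0040) + (1/8)(0.0280+0.0130) + (1/8)(0.0490+0.0280) + (1/8)(0.1370+0.0490) + (1/8)(0.2950+0.1370) + (1/8)(0.6150+0.2950) + (1/8)(1.0000+0.6150)
  = 0.0005 + 0.0021 + 0.0051 + 0.0096 + 0.0232 + 0.0540 + 0.1138 + 0.2019 = 0.4103
G = 1 − 0.4103 = 0.5897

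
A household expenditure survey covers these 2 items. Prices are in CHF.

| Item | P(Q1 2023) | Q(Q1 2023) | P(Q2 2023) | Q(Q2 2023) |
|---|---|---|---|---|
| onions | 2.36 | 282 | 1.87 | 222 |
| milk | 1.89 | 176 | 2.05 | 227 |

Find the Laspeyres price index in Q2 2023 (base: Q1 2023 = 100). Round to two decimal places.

88.98

Laspeyres price index uses base-period quantities as weights.
ΣP(Q2 2023)·Q(Q1 2023) = 1.87×282 + 2.05×176 = 527.34 + 360.8 = 888.14
ΣP(Q1 2023)·Q(Q1 2023) = 2.36×282 + 1.89×176 = 665.52 + 332.64 = 998.16
Index = 888.14 / 998.16 × 100 = 88.9777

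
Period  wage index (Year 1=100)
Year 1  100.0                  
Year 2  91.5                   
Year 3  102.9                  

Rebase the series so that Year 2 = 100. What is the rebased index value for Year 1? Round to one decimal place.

109.3

Rebased(Year 1) = 100.0 / 91.5 × 100 = 109.2896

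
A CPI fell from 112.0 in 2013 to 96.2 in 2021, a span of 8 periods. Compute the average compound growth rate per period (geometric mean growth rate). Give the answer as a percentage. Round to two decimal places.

-1.88%

Growth factor = (96.2/112.0)^(1/8) = (0.858929)^(1/8) = 0.981171
Growth rate = 0.981171 − 1 = -0.018829 = -1.8829%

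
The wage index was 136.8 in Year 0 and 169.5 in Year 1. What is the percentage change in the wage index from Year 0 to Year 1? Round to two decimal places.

23.90%

Change = (169.5 − 136.8) / 136.8 × 100
       = 32.7 / 136.8 × 100 = 23.9035%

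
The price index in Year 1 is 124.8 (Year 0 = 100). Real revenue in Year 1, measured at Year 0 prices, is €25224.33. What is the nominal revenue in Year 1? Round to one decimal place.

31480.0

Nominal = Real × (Index/100) = 25224.33 × (124.8/100)
        = 25224.33 × 1.248 = 31479.9638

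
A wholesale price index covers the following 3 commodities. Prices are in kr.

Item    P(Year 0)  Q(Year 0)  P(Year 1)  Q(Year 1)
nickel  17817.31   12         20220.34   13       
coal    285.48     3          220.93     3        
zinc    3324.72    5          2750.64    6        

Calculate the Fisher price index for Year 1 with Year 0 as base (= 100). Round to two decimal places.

111.04

Laspeyres component (base-period weights):
ΣP(Year 1)Q(Year 0) = 20220.34×12 + 220.93×3 + 2750.64×5 = 242644.08 + 662.79 + 13753.2 = 257060.07
ΣP(Year 0)Q(Year 0) = 17817.31×12 + 285.48×3 + 3324.72×5 = 213807.72 + 856.44 + 16623.6 = 231287.76
L = 257060.07 / 231287.76 × 100 = 111.1430
Paasche component (current-period weights):
ΣP(Year 1)Q(Year 1) = 20220.34×13 + 220.93×3 + 2750.64×6 = 262864.42 + 662.79 + 16503.84 = 280031.05
ΣP(Year 0)Q(Year 1) = 17817.31×13 + 285.48×3 + 3324.72×6 = 231625.03 + 856.44 + 19948.32 = 252429.79
P = 280031.05 / 252429.79 × 100 = 110.9342
Fisher = √(L × P) = √(111.1430 × 110.9342) = 111.0385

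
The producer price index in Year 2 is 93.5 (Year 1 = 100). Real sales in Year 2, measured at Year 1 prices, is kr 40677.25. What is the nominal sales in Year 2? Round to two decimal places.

Nominal = Real × (Index/100) = 40677.25 × (93.5/100)
        = 40677.25 × 0.935 = 38033.2288

38033.23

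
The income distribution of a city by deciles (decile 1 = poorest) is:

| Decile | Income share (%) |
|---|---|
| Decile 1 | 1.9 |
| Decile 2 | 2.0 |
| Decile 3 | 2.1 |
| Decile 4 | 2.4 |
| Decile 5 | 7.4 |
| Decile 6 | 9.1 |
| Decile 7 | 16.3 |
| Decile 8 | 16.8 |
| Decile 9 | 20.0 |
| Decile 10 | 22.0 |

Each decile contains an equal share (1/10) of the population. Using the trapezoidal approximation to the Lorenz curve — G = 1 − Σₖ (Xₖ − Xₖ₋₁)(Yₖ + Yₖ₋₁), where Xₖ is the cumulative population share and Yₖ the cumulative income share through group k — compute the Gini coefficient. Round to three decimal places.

Cumulative income shares Yₖ: 0.0190, 0.0390, 0.0600, 0.0840, 0.1580, 0.2490, 0.4120, 0.5800, 0.7800, 1.0000
Σ (Xₖ−Xₖ₋₁)(Yₖ+Yₖ₋₁) = (1/10)(0.0190+0.0000) + (1/10)(0.0390+0.0190) + (1/10)(0.0600+0.0390) + (1/10)(0.0840+0.0600) + (1/10)(0.1580+0.0840) + (1/10)(0.2490+0.1580) + (1/10)(0.4120+0.2490) + (1/10)(0.5800+0.4120) + (1/10)(0.7800+0.5800) + (1/10)(1.0000+0.7800)
  = 0.0019 + 0.0058 + 0.0099 + 0.0144 + 0.0242 + 0.0407 + 0.0661 + 0.0992 + 0.1360 + 0.1780 = 0.5762
G = 1 − 0.5762 = 0.4238

0.424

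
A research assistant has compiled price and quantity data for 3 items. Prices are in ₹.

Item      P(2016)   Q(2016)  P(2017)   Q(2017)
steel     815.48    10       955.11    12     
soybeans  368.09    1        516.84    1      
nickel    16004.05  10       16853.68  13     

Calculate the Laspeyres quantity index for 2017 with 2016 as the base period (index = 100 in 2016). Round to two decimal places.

Laspeyres quantity index uses base-period prices as weights.
ΣP(2016)·Q(2017) = 815.48×12 + 368.09×1 + 16004.05×13 = 9785.76 + 368.09 + 208052.65 = 218206.5
ΣP(2016)·Q(2016) = 815.48×10 + 368.09×1 + 16004.05×10 = 8154.8 + 368.09 + 160040.5 = 168563.39
Index = 218206.5 / 168563.39 × 100 = 129.4507

129.45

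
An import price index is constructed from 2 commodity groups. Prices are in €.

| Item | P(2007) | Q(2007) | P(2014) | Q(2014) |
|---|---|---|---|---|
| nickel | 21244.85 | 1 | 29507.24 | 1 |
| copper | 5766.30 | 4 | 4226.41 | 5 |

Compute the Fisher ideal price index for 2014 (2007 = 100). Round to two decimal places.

102.92

Laspeyres component (base-period weights):
ΣP(2014)Q(2007) = 29507.24×1 + 4226.41×4 = 29507.24 + 16905.64 = 46412.88
ΣP(2007)Q(2007) = 21244.85×1 + 5766.30×4 = 21244.85 + 23065.2 = 44310.05
L = 46412.88 / 44310.05 × 100 = 104.7457
Paasche component (current-period weights):
ΣP(2014)Q(2014) = 29507.24×1 + 4226.41×5 = 29507.24 + 21132.05 = 50639.29
ΣP(2007)Q(2014) = 21244.85×1 + 5766.30×5 = 21244.85 + 28831.5 = 50076.35
P = 50639.29 / 50076.35 × 100 = 101.1242
Fisher = √(L × P) = √(104.7457 × 101.1242) = 102.9190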